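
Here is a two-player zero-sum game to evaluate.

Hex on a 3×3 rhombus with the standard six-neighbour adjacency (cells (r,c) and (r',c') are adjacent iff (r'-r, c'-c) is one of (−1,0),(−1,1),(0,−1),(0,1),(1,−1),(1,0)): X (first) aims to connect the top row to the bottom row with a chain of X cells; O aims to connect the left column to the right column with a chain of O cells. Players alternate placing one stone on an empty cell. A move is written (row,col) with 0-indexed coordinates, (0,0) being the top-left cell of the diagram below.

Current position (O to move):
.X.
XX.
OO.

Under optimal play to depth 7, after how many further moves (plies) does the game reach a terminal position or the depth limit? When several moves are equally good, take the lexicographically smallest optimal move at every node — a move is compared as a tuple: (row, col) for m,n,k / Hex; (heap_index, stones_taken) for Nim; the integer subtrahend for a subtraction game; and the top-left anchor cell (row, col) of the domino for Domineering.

[.X./XX./OO.] O move#1: (0,0):+1/OX./XX./OO.*, (0,2):+1/.XO/XX./OO., (1,2):+1/.X./XXO/OO., (2,2):+1/.X./XX./OOO
[OX./XX./OO.] X move#2: (0,2):-1/OXX/XX./OO.*, (1,2):-1/OX./XXX/OO., (2,2):-1/OX./XX./OOX
[OXX/XX./OO.] O move#3: (1,2):+1/OXX/XXO/OO.*, (2,2):+1/OXX/XX./OOO
[OXX/XXO/OO.] end (terminal -1, X#4); searched .X./XX./OO. to 7

PV length from [.X./XX./OO.]: 3 plies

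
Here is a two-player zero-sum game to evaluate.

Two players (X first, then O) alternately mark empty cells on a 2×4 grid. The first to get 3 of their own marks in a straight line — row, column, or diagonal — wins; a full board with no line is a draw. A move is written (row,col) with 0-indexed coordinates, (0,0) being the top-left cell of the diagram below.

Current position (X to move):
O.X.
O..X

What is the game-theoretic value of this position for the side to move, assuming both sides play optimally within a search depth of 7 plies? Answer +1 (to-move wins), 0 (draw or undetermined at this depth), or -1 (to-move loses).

[O.X./O..X] X move#1: (0,1):+0/OXX./O..X*, (0,3):+0/O.XX/O..X, (1,1):+0/O.X./OX.X, (1,2):+0/O.X./O.XX
[OXX./O..X] O move#2: (0,3):+0/OXXO/O..X*, (1,1):-1/OXX./OO.X, (1,2):-1/OXX./O.OX
[OXXO/O..X] X move#3: (1,1):+0/OXXO/OX.X*, (1,2):+0/OXXO/O.XX
[OXXO/OX.X] O move#4: (1,2):+0/OXXO/OXOX*
[OXXO/OXOX] end (terminal +0, X#5); searched O.X./O..X to 7

value(O.X./O..X, X) = 0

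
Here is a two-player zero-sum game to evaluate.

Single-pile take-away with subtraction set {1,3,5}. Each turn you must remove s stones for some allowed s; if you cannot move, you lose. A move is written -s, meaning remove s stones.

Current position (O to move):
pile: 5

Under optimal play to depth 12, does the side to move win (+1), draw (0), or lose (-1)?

ply 1, O at 5 | -1=+1→4*; -3=+1→2; -5=+1→0
ply 2, X at 4 | -1=-1→3*; -3=-1→1
ply 3, O at 3 | -1=+1→2*; -3=+1→0
ply 4, X at 2 | -1=-1→1*
ply 5, O at 1 | -1=+1→0*
ply 6: 0 is terminal -1 (X); from 5 depth 12

value(5, O) = +1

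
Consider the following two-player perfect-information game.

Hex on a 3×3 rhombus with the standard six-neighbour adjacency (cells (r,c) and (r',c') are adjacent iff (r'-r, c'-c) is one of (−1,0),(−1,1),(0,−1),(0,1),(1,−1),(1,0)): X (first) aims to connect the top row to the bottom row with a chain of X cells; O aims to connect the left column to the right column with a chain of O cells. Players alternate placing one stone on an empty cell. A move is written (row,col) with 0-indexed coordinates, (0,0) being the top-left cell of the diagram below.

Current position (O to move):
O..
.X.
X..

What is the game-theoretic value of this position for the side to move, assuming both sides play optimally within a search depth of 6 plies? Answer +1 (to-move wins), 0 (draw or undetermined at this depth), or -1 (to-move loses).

p1 O@[O../.X./X..]: (0,1)[OO./.X./X..]-1* (0,2)[O.O/.X./X..]-1 (1,0)[O../OX./X..]-1 (1,2)[O../.XO/X..]-1 (2,1)[O../.X./XO.]-1 (2,2)[O../.X./X.O]-1
p2 X@[OO./.X./X..]: (0,2)[OOX/.X./X..]+1* (1,0)[OO./XX./X..]-1 (1,2)[OO./.XX/X..]-1 (2,1)[OO./.X./XX.]-1 (2,2)[OO./.X./X.X]-1
p3 O@[OOX/.X./X..] terminal -1; root [O../.X./X..] d6

value(O../.X./X.., O) = -1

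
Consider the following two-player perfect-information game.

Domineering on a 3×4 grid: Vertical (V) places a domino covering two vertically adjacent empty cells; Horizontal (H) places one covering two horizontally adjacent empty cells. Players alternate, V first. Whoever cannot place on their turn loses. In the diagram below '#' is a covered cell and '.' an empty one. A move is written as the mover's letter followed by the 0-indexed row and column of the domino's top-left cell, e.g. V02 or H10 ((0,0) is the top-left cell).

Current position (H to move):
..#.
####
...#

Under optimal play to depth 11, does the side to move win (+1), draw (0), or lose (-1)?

value(..#./####/...#, H) = +1

p1 H@[..#./####/...#]: H00[###./####/...#]+1* H20[..#./####/##.#]+1 H21[..#./####/.###]+1
p2 V@[###./####/...#] terminal -1; root [..#./####/...#] d11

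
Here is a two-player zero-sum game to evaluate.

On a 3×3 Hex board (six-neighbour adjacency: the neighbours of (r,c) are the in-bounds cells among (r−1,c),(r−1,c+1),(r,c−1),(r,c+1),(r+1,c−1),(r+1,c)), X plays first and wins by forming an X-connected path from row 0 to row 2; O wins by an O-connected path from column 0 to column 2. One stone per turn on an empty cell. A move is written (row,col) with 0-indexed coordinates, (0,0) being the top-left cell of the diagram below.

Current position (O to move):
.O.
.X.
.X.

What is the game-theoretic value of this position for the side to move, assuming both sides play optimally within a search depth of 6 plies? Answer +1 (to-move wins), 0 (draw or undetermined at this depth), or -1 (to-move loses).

value(.O./.X./.X., O) = +1

p1 O@[.O./.X./.X.]: (0,0)[OO./.X./.X.]-1 (0,2)[.OO/.X./.X.]+1* (1,0)[.O./OX./.X.]-1 (1,2)[.O./.XO/.X.]-1 (2,0)[.O./.X./OX.]-1 (2,2)[.O./.X./.XO]-1
p2 X@[.OO/.X./.X.]: (0,0)[XOO/.X./.X.]-1* (1,0)[.OO/XX./.X.]-1 (1,2)[.OO/.XX/.X.]-1 (2,0)[.OO/.X./XX.]-1 (2,2)[.OO/.X./.XX]-1
p3 O@[XOO/.X./.X.]: (1,0)[XOO/OX./.X.]+1* (1,2)[XOO/.XO/.X.]-1 (2,0)[XOO/.X./OX.]-1 (2,2)[XOO/.X./.XO]-1
p4 X@[XOO/OX./.X.] terminal -1; root [.O./.X./.X.] d6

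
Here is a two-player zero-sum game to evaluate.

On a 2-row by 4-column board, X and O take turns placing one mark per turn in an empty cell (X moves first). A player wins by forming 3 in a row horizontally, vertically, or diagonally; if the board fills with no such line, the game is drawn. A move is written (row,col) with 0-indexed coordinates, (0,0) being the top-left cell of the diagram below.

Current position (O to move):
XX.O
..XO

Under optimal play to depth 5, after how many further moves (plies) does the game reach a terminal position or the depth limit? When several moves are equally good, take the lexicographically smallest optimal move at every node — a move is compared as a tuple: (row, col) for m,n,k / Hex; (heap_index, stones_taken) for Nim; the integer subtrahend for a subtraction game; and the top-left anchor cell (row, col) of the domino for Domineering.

PV length from [XX.O/..XO]: 3 plies

p1 O@[XX.O/..XO]: (0,2)[XXOO/..XO]+0* (1,0)[XX.O/O.XO]-1 (1,1)[XX.O/.OXO]-1
p2 X@[XXOO/..XO]: (1,0)[XXOO/X.XO]+0* (1,1)[XXOO/.XXO]+0
p3 O@[XXOO/X.XO]: (1,1)[XXOO/XOXO]+0*
p4 X@[XXOO/XOXO] terminal +0; root [XX.O/..XO] d5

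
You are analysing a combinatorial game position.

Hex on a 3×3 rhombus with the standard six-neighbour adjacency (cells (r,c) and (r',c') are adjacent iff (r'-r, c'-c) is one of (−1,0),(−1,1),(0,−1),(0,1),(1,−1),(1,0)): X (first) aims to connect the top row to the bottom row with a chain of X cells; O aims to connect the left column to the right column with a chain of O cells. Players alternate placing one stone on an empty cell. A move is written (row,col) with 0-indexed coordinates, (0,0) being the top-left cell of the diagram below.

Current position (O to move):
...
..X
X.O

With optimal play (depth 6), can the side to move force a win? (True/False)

ply 1, O at .../..X/X.O | (0,0)=-1→O../..X/X.O*; (0,1)=-1→.O./..X/X.O; (0,2)=-1→..O/..X/X.O; (1,0)=-1→.../O.X/X.O; (1,1)=-1→.../.OX/X.O; (2,1)=-1→.../..X/XOO
ply 2, X at O../..X/X.O | (0,1)=+1→OX./..X/X.O*; (0,2)=+1→O.X/..X/X.O; (1,0)=+1→O../X.X/X.O; (1,1)=+1→O../.XX/X.O; (2,1)=+1→O../..X/XXO
ply 3, O at OX./..X/X.O | (0,2)=-1→OXO/..X/X.O*; (1,0)=-1→OX./O.X/X.O; (1,1)=-1→OX./.OX/X.O; (2,1)=-1→OX./..X/XOO
ply 4, X at OXO/..X/X.O | (1,0)=+1→OXO/X.X/X.O*; (1,1)=+1→OXO/.XX/X.O; (2,1)=+1→OXO/..X/XXO
ply 5: OXO/X.X/X.O is terminal -1 (O); from .../..X/X.O depth 6

O winning at [.../..X/X.O]: False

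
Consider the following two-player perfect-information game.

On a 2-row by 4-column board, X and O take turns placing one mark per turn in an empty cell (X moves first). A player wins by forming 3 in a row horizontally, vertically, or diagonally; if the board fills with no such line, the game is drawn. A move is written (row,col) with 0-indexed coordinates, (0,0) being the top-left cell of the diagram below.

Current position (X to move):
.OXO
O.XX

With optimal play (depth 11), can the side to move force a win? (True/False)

X winning at [.OXO/O.XX]: True

[.OXO/O.XX] X move#1: (0,0):+0/XOXO/O.XX, (1,1):+1/.OXO/OXXX*
[.OXO/OXXX] end (terminal -1, O#2); searched .OXO/O.XX to 11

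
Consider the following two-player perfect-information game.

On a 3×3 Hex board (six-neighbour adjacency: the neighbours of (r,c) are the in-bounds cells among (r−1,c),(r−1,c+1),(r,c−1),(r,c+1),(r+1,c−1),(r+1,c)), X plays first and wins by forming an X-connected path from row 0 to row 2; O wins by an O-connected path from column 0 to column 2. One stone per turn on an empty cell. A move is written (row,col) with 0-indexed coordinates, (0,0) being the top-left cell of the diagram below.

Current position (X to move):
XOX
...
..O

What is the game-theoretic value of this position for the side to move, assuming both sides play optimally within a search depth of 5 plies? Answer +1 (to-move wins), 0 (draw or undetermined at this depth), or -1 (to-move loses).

[XOX/.../..O] X move#1: (1,0):+1/XOX/X../..O*, (1,1):+1/XOX/.X./..O, (1,2):+1/XOX/..X/..O, (2,0):+1/XOX/.../X.O, (2,1):+1/XOX/.../.XO
[XOX/X../..O] O move#2: (1,1):-1/XOX/XO./..O*, (1,2):-1/XOX/X.O/..O, (2,0):-1/XOX/X../O.O, (2,1):-1/XOX/X../.OO
[XOX/XO./..O] X move#3: (1,2):+1/XOX/XOX/..O*, (2,0):+1/XOX/XO./X.O, (2,1):+1/XOX/XO./.XO
[XOX/XOX/..O] O move#4: (2,0):-1/XOX/XOX/O.O*, (2,1):-1/XOX/XOX/.OO
[XOX/XOX/O.O] X move#5: (2,1):+1/XOX/XOX/OXO*
[XOX/XOX/OXO] end (terminal -1, O#6); searched XOX/.../..O to 5

value(XOX/.../..O, X) = +1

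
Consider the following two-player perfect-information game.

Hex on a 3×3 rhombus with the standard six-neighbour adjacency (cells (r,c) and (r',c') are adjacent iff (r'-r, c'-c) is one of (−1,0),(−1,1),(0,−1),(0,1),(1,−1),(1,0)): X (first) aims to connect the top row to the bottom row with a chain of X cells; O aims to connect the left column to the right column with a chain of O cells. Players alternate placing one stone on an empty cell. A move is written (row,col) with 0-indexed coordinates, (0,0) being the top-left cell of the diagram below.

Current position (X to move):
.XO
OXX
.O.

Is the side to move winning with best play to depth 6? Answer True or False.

X winning at [.XO/OXX/.O.]: True

[.XO/OXX/.O.] X move#1: (0,0):+1/XXO/OXX/.O.*, (2,0):+1/.XO/OXX/XO., (2,2):+1/.XO/OXX/.OX
[XXO/OXX/.O.] O move#2: (2,0):-1/XXO/OXX/OO.*, (2,2):-1/XXO/OXX/.OO
[XXO/OXX/OO.] X move#3: (2,2):+1/XXO/OXX/OOX*
[XXO/OXX/OOX] end (terminal -1, O#4); searched .XO/OXX/.O. to 6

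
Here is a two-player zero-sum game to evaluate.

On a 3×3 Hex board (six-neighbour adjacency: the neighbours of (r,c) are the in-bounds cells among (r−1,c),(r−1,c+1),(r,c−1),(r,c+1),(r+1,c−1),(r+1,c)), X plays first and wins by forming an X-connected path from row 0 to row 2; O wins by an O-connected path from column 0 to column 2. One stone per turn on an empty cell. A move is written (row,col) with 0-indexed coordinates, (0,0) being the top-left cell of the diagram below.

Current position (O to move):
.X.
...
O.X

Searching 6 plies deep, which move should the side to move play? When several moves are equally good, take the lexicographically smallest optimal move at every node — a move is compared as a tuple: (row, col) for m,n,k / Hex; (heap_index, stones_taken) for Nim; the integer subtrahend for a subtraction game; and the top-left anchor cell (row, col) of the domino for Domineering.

[.X./.../O.X] O move#1: (0,0):-1/OX./.../O.X, (0,2):-1/.XO/.../O.X, (1,0):-1/.X./O../O.X, (1,1):+1/.X./.O./O.X*, (1,2):+1/.X./..O/O.X, (2,1):-1/.X./.../OOX
[.X./.O./O.X] X move#2: (0,0):-1/XX./.O./O.X*, (0,2):-1/.XX/.O./O.X, (1,0):-1/.X./XO./O.X, (1,2):-1/.X./.OX/O.X, (2,1):-1/.X./.O./OXX
[XX./.O./O.X] O move#3: (0,2):+1/XXO/.O./O.X*, (1,0):+1/XX./OO./O.X, (1,2):+1/XX./.OO/O.X, (2,1):+1/XX./.O./OOX
[XXO/.O./O.X] end (terminal -1, X#4); searched .X./.../O.X to 6

O's best at [.X./.../O.X]: (1,1)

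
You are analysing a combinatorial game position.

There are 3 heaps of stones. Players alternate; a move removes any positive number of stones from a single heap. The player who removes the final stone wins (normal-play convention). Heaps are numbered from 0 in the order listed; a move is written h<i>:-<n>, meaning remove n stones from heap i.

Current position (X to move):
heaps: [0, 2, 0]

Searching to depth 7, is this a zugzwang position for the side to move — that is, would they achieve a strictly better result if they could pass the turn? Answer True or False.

p1 X@[(0,2,0)]: h1:-1[(0,1,0)]-1 h1:-2[(0,0,0)]+1*
p2 O@[(0,0,0)] terminal -1; root [(0,2,0)] d7
if X skipped the turn, O would face:
~ p1 O@[(0,2,0)]: h1:-1[(0,1,0)]-1 h1:-2[(0,0,0)]+1*
~ p2 X@[(0,0,0)] terminal -1; root [(0,2,0)] d7
compare (X): move=+1 vs pass=-1

zugzwang((0,2,0), X) = False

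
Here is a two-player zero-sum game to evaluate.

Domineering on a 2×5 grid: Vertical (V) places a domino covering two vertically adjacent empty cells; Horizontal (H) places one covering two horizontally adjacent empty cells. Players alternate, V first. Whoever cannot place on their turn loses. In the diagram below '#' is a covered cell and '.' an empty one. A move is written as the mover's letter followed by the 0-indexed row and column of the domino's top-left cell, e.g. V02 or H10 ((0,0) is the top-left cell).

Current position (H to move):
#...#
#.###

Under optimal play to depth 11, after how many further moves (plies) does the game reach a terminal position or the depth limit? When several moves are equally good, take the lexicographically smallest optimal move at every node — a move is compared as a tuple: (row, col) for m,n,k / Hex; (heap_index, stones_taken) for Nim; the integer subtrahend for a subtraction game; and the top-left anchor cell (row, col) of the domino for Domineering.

ply 1, H at #...#/#.### | H01=+1→###.#/#.###*; H02=-1→#.###/#.###
ply 2: ###.#/#.### is terminal -1 (V); from #...#/#.### depth 11

PV length from [#...#/#.###]: 1 ply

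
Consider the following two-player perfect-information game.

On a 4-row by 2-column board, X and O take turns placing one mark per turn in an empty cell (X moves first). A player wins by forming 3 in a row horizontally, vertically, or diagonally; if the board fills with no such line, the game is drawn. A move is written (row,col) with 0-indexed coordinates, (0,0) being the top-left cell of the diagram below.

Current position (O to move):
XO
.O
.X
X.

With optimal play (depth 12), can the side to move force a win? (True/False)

O winning at [XO/.O/.X/X.]: False

[XO/.O/.X/X.] O move#1: (1,0):+0/XO/OO/.X/X.*, (2,0):+0/XO/.O/OX/X., (3,1):+0/XO/.O/.X/XO
[XO/OO/.X/X.] X move#2: (2,0):+0/XO/OO/XX/X.*, (3,1):+0/XO/OO/.X/XX
[XO/OO/XX/X.] O move#3: (3,1):+0/XO/OO/XX/XO*
[XO/OO/XX/XO] end (terminal +0, X#4); searched XO/.O/.X/X. to 12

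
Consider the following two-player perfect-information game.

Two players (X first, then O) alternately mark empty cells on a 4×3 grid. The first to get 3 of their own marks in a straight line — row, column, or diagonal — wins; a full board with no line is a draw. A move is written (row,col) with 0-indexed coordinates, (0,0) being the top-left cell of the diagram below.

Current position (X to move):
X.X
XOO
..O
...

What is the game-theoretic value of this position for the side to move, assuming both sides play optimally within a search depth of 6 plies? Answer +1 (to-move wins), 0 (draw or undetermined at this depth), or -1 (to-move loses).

p1 X@[X.X/XOO/..O/...]: (0,1)[XXX/XOO/..O/...]+1* (2,0)[X.X/XOO/X.O/...]+1 (2,1)[X.X/XOO/.XO/...]-1 (3,0)[X.X/XOO/..O/X..]-1 (3,1)[X.X/XOO/..O/.X.]-1 (3,2)[X.X/XOO/..O/..X]+1
p2 O@[XXX/XOO/..O/...] terminal -1; root [X.X/XOO/..O/...] d6

value(X.X/XOO/..O/..., X) = +1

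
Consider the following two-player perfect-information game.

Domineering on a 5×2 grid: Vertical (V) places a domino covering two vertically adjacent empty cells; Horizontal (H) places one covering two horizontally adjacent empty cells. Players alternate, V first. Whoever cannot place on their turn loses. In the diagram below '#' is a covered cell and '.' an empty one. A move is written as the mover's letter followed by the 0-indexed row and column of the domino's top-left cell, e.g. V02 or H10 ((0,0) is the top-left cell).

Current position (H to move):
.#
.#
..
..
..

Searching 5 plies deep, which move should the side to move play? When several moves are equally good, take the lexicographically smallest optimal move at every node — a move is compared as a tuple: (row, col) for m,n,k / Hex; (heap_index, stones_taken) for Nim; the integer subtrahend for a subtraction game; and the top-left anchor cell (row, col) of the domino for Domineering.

H's best at [.#/.#/../../..]: H30

[.#/.#/../../..] H move#1: H20:-1/.#/.#/##/../.., H30:+1/.#/.#/../##/..*, H40:-1/.#/.#/../../##
[.#/.#/../##/..] V move#2: V00:-1/##/##/../##/..*, V10:-1/.#/##/#./##/..
[##/##/../##/..] H move#3: H20:+1/##/##/##/##/..*, H40:+1/##/##/../##/##
[##/##/##/##/..] end (terminal -1, V#4); searched .#/.#/../../.. to 5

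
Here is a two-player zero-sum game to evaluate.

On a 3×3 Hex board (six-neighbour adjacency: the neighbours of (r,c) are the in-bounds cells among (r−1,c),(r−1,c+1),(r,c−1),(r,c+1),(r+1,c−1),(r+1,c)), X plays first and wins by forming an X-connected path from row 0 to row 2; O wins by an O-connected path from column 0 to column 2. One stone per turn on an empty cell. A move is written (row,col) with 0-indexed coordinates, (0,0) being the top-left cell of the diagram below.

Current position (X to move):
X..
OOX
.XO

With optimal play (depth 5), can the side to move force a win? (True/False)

X winning at [X../OOX/.XO]: True

[X../OOX/.XO] X move#1: (0,1):-1/XX./OOX/.XO, (0,2):+1/X.X/OOX/.XO*, (2,0):-1/X../OOX/XXO
[X.X/OOX/.XO] end (terminal -1, O#2); searched X../OOX/.XO to 5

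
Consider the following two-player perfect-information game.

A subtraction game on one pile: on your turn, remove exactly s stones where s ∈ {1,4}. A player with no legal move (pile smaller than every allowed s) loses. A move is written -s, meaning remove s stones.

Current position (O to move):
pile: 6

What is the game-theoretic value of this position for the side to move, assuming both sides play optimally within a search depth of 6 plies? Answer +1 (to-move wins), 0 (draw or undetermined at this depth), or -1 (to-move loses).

ply 1, O at 6 | -1=+1→5*; -4=+1→2
ply 2, X at 5 | -1=-1→4*; -4=-1→1
ply 3, O at 4 | -1=-1→3; -4=+1→0*
ply 4: 0 is terminal -1 (X); from 6 depth 6

value(6, O) = +1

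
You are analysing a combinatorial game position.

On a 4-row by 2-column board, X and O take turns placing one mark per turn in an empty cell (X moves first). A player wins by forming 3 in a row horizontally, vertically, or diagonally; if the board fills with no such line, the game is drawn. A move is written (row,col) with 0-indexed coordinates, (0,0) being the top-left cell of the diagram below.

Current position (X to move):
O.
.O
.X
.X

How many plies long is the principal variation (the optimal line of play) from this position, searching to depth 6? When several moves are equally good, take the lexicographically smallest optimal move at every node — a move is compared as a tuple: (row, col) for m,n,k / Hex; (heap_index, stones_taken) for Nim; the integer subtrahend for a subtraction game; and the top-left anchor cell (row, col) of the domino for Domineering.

ply 1, X at O./.O/.X/.X | (0,1)=+0→OX/.O/.X/.X*; (1,0)=+0→O./XO/.X/.X; (2,0)=+0→O./.O/XX/.X; (3,0)=+0→O./.O/.X/XX
ply 2, O at OX/.O/.X/.X | (1,0)=+0→OX/OO/.X/.X*; (2,0)=+0→OX/.O/OX/.X; (3,0)=+0→OX/.O/.X/OX
ply 3, X at OX/OO/.X/.X | (2,0)=+0→OX/OO/XX/.X*; (3,0)=-1→OX/OO/.X/XX
ply 4, O at OX/OO/XX/.X | (3,0)=+0→OX/OO/XX/OX*
ply 5: OX/OO/XX/OX is terminal +0 (X); from O./.O/.X/.X depth 6

PV length from [O./.O/.X/.X]: 4 plies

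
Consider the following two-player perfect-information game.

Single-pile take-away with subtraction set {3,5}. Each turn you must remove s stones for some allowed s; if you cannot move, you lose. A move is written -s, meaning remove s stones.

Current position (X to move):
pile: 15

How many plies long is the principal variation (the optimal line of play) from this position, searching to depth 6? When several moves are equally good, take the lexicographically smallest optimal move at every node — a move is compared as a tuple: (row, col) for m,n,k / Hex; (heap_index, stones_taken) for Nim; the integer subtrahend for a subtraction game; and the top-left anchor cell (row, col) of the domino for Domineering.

PV length from [15]: 3 plies

p1 X@[15]: -3[12]-1 -5[10]+1*
p2 O@[10]: -3[7]-1* -5[5]-1
p3 X@[7]: -3[4]-1 -5[2]+1*
p4 O@[2] terminal -1; root [15] d6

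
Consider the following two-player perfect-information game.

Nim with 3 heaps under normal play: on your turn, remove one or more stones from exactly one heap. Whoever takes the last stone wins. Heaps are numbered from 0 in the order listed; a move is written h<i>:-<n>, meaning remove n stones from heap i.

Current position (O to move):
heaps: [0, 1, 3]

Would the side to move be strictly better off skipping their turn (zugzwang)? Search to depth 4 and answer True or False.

ply 1, O at (0,1,3) | h1:-1=-1→(0,0,3); h2:-1=-1→(0,1,2); h2:-2=+1→(0,1,1)*; h2:-3=-1→(0,1,0)
ply 2, X at (0,1,1) | h1:-1=-1→(0,0,1)*; h2:-1=-1→(0,1,0)
ply 3, O at (0,0,1) | h2:-1=+1→(0,0,0)*
ply 4: (0,0,0) is terminal -1 (X); from (0,1,3) depth 4
pass branch (X moves first from the same position):
  | ply 1, X at (0,1,3) | h1:-1=-1→(0,0,3); h2:-1=-1→(0,1,2); h2:-2=+1→(0,1,1)*; h2:-3=-1→(0,1,0)
  | ply 2, O at (0,1,1) | h1:-1=-1→(0,0,1)*; h2:-1=-1→(0,1,0)
  | ply 3, X at (0,0,1) | h2:-1=+1→(0,0,0)*
  | ply 4: (0,0,0) is terminal -1 (O); from (0,1,3) depth 4
O moving scores +1; O passing scores -1

zugzwang((0,1,3), O) = False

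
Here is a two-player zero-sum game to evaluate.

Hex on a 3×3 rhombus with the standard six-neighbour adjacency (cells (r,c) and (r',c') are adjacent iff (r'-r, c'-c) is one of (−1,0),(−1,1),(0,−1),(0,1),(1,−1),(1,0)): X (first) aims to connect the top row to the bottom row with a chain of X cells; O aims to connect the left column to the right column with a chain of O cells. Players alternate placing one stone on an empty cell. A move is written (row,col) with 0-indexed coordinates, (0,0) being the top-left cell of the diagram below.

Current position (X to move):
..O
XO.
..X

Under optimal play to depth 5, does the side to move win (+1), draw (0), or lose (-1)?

value(..O/XO./..X, X) = +1

ply 1, X at ..O/XO./..X | (0,0)=-1→X.O/XO./..X; (0,1)=-1→.XO/XO./..X; (1,2)=-1→..O/XOX/..X; (2,0)=+1→..O/XO./X.X*; (2,1)=-1→..O/XO./.XX
ply 2, O at ..O/XO./X.X | (0,0)=-1→O.O/XO./X.X*; (0,1)=-1→.OO/XO./X.X; (1,2)=-1→..O/XOO/X.X; (2,1)=-1→..O/XO./XOX
ply 3, X at O.O/XO./X.X | (0,1)=+1→OXO/XO./X.X*; (1,2)=-1→O.O/XOX/X.X; (2,1)=-1→O.O/XO./XXX
ply 4: OXO/XO./X.X is terminal -1 (O); from ..O/XO./..X depth 5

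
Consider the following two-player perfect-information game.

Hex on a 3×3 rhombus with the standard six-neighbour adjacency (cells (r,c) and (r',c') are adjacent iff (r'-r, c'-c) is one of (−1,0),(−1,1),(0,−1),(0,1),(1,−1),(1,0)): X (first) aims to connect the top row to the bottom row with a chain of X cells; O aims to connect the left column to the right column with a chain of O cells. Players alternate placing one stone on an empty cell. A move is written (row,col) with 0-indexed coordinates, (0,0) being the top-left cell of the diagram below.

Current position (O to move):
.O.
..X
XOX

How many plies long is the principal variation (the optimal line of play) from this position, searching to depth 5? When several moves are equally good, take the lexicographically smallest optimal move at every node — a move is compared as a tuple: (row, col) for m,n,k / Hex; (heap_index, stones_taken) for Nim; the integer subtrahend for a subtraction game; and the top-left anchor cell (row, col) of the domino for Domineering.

PV length from [.O./..X/XOX]: 3 plies

[.O./..X/XOX] O move#1: (0,0):-1/OO./..X/XOX, (0,2):+1/.OO/..X/XOX*, (1,0):-1/.O./O.X/XOX, (1,1):-1/.O./.OX/XOX
[.OO/..X/XOX] X move#2: (0,0):-1/XOO/..X/XOX*, (1,0):-1/.OO/X.X/XOX, (1,1):-1/.OO/.XX/XOX
[XOO/..X/XOX] O move#3: (1,0):+1/XOO/O.X/XOX*, (1,1):-1/XOO/.OX/XOX
[XOO/O.X/XOX] end (terminal -1, X#4); searched .O./..X/XOX to 5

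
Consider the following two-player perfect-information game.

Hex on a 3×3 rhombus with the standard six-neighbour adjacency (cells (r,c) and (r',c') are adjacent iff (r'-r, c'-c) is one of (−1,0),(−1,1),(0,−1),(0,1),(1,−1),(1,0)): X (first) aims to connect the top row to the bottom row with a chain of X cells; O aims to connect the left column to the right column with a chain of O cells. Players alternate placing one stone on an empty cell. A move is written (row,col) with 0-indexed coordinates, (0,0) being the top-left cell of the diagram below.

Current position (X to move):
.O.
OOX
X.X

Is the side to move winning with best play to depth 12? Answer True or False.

X winning at [.O./OOX/X.X]: True

ply 1, X at .O./OOX/X.X | (0,0)=-1→XO./OOX/X.X; (0,2)=+1→.OX/OOX/X.X*; (2,1)=-1→.O./OOX/XXX
ply 2: .OX/OOX/X.X is terminal -1 (O); from .O./OOX/X.X depth 12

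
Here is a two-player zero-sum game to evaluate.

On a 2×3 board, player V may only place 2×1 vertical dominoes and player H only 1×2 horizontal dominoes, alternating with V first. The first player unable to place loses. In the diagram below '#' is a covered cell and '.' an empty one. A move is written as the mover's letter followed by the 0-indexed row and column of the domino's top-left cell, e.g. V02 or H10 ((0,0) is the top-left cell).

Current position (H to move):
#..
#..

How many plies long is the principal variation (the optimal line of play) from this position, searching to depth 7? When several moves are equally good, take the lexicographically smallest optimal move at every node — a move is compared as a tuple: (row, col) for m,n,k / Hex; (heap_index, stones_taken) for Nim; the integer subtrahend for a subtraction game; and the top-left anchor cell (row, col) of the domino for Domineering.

PV length from [#../#..]: 1 ply

p1 H@[#../#..]: H01[###/#..]+1* H11[#../###]+1
p2 V@[###/#..] terminal -1; root [#../#..] d7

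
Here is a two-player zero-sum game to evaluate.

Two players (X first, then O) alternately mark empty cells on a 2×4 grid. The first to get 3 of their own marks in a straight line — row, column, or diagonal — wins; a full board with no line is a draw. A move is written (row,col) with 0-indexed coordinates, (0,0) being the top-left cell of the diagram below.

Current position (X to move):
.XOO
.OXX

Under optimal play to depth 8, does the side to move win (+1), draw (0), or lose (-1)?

value(.XOO/.OXX, X) = 0

[.XOO/.OXX] X move#1: (0,0):+0/XXOO/.OXX*, (1,0):+0/.XOO/XOXX
[XXOO/.OXX] O move#2: (1,0):+0/XXOO/OOXX*
[XXOO/OOXX] end (terminal +0, X#3); searched .XOO/.OXX to 8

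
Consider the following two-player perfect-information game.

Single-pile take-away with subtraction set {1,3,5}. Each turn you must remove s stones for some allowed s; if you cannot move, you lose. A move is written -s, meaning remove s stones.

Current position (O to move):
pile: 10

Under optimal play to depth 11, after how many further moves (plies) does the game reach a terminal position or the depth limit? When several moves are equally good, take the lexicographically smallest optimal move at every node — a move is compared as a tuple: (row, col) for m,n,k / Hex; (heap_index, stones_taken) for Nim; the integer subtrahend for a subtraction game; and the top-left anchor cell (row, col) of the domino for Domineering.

PV length from [10]: 10 plies

[10] O move#1: -1:-1/9*, -3:-1/7, -5:-1/5
[9] X move#2: -1:+1/8*, -3:+1/6, -5:+1/4
[8] O move#3: -1:-1/7*, -3:-1/5, -5:-1/3
[7] X move#4: -1:+1/6*, -3:+1/4, -5:+1/2
[6] O move#5: -1:-1/5*, -3:-1/3, -5:-1/1
[5] X move#6: -1:+1/4*, -3:+1/2, -5:+1/0
[4] O move#7: -1:-1/3*, -3:-1/1
[3] X move#8: -1:+1/2*, -3:+1/0
[2] O move#9: -1:-1/1*
[1] X move#10: -1:+1/0*
[0] end (terminal -1, O#11); searched 10 to 11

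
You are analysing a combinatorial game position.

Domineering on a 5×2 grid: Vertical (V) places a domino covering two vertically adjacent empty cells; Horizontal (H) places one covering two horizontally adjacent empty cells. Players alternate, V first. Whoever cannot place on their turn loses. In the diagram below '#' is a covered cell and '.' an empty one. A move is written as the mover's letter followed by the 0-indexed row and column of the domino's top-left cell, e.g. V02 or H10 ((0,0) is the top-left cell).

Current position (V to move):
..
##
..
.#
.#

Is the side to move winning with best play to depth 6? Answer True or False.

V winning at [../##/../.#/.#]: False

[../##/../.#/.#] V move#1: V20:-1/../##/#./##/.#*, V30:-1/../##/../##/##
[../##/#./##/.#] H move#2: H00:+1/##/##/#./##/.#*
[##/##/#./##/.#] end (terminal -1, V#3); searched ../##/../.#/.# to 6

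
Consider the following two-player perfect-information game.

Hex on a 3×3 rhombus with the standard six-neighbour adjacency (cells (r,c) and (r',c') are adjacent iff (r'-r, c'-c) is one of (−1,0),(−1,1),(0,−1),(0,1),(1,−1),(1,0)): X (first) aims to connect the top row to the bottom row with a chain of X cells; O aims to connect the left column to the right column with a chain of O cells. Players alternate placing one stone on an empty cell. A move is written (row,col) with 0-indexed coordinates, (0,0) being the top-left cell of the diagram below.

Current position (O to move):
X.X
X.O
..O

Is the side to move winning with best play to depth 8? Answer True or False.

[X.X/X.O/..O] O move#1: (0,1):-1/XOX/X.O/..O, (1,1):-1/X.X/XOO/..O, (2,0):+1/X.X/X.O/O.O*, (2,1):-1/X.X/X.O/.OO
[X.X/X.O/O.O] X move#2: (0,1):-1/XXX/X.O/O.O*, (1,1):-1/X.X/XXO/O.O, (2,1):-1/X.X/X.O/OXO
[XXX/X.O/O.O] O move#3: (1,1):+1/XXX/XOO/O.O*, (2,1):+1/XXX/X.O/OOO
[XXX/XOO/O.O] end (terminal -1, X#4); searched X.X/X.O/..O to 8

O winning at [X.X/X.O/..O]: True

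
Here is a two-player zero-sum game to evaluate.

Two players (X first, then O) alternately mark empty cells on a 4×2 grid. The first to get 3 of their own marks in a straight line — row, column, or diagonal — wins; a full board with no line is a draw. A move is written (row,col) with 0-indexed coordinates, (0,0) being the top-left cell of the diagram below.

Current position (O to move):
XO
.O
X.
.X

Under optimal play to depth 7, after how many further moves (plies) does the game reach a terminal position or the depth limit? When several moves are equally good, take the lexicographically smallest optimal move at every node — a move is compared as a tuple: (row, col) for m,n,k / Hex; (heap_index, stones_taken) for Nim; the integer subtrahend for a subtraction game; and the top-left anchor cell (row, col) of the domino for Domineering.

[XO/.O/X./.X] O move#1: (1,0):+0/XO/OO/X./.X, (2,1):+1/XO/.O/XO/.X*, (3,0):-1/XO/.O/X./OX
[XO/.O/XO/.X] end (terminal -1, X#2); searched XO/.O/X./.X to 7

PV length from [XO/.O/X./.X]: 1 ply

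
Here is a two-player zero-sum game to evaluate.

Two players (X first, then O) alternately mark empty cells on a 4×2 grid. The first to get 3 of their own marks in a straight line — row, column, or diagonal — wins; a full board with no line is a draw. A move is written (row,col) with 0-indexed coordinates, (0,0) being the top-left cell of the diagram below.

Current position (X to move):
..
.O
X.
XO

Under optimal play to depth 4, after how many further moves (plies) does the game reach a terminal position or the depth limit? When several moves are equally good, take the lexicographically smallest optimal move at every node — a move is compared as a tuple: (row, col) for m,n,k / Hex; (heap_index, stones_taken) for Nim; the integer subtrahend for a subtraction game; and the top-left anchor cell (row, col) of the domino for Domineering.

PV length from [../.O/X./XO]: 1 ply

[../.O/X./XO] X move#1: (0,0):-1/X./.O/X./XO, (0,1):-1/.X/.O/X./XO, (1,0):+1/../XO/X./XO*, (2,1):+0/../.O/XX/XO
[../XO/X./XO] end (terminal -1, O#2); searched ../.O/X./XO to 4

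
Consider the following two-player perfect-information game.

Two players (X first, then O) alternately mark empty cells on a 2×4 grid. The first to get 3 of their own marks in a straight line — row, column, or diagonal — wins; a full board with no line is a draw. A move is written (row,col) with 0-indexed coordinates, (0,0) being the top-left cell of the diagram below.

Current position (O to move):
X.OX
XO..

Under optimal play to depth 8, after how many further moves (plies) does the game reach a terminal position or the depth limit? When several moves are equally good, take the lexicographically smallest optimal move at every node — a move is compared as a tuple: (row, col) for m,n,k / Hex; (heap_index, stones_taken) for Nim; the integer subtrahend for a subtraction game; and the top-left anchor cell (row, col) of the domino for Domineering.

PV length from [X.OX/XO..]: 3 plies

p1 O@[X.OX/XO..]: (0,1)[XOOX/XO..]+0* (1,2)[X.OX/XOO.]+0 (1,3)[X.OX/XO.O]+0
p2 X@[XOOX/XO..]: (1,2)[XOOX/XOX.]+0* (1,3)[XOOX/XO.X]+0
p3 O@[XOOX/XOX.]: (1,3)[XOOX/XOXO]+0*
p4 X@[XOOX/XOXO] terminal +0; root [X.OX/XO..] d8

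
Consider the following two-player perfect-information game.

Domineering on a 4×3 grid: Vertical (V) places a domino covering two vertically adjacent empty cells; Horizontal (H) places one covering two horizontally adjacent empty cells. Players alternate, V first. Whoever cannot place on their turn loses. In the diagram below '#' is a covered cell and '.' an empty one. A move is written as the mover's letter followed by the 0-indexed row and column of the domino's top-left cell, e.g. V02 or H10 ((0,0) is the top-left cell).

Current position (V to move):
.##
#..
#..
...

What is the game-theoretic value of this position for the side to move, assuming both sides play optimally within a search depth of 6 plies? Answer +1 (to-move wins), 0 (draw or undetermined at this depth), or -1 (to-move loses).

value(.##/#../#../..., V) = +1

[.##/#../#../...] V move#1: V11:+1/.##/##./##./...*, V12:+1/.##/#.#/#.#/..., V21:+1/.##/#../##./.#., V22:+1/.##/#../#.#/..#
[.##/##./##./...] H move#2: H30:-1/.##/##./##./##.*, H31:-1/.##/##./##./.##
[.##/##./##./##.] V move#3: V12:+1/.##/###/###/##.*, V22:+1/.##/##./###/###
[.##/###/###/##.] end (terminal -1, H#4); searched .##/#../#../... to 6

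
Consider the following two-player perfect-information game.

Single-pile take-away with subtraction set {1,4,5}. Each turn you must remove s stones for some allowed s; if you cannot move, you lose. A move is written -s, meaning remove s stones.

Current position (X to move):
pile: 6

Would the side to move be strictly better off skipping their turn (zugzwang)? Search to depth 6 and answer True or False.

[6] X move#1: -1:-1/5, -4:+1/2*, -5:-1/1
[2] O move#2: -1:-1/1*
[1] X move#3: -1:+1/0*
[0] end (terminal -1, O#4); searched 6 to 6
suppose X passes — search the same position with O to move:
pass> [6] O move#1: -1:-1/5, -4:+1/2*, -5:-1/1
pass> [2] X move#2: -1:-1/1*
pass> [1] O move#3: -1:+1/0*
pass> [0] end (terminal -1, X#4); searched 6 to 6
for X: play +1, pass -1

zugzwang(6, X) = False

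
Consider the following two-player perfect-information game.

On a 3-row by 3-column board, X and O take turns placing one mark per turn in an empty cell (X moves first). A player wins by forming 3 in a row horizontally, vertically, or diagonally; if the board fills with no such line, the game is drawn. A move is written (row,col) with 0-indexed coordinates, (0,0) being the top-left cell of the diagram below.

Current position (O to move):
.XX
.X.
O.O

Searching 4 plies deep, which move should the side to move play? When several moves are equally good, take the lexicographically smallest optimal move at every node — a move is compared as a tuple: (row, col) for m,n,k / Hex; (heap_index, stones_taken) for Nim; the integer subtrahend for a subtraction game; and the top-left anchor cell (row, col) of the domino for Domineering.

[.XX/.X./O.O] O move#1: (0,0):-1/OXX/.X./O.O, (1,0):-1/.XX/OX./O.O, (1,2):-1/.XX/.XO/O.O, (2,1):+1/.XX/.X./OOO*
[.XX/.X./OOO] end (terminal -1, X#2); searched .XX/.X./O.O to 4

O's best at [.XX/.X./O.O]: (2,1)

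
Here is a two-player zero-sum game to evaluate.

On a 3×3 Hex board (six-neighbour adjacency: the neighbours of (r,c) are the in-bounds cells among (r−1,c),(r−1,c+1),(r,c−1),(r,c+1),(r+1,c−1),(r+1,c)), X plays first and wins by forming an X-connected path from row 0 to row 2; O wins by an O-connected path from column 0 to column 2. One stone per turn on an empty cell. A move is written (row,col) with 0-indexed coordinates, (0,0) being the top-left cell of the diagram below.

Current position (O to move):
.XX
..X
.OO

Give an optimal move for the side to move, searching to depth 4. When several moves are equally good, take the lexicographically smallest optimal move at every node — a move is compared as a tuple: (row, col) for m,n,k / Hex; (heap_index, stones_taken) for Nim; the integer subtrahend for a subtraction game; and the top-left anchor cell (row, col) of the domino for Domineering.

p1 O@[.XX/..X/.OO]: (0,0)[OXX/..X/.OO]-1 (1,0)[.XX/O.X/.OO]+1* (1,1)[.XX/.OX/.OO]+1 (2,0)[.XX/..X/OOO]+1
p2 X@[.XX/O.X/.OO]: (0,0)[XXX/O.X/.OO]-1* (1,1)[.XX/OXX/.OO]-1 (2,0)[.XX/O.X/XOO]-1
p3 O@[XXX/O.X/.OO]: (1,1)[XXX/OOX/.OO]+1* (2,0)[XXX/O.X/OOO]+1
p4 X@[XXX/OOX/.OO] terminal -1; root [.XX/..X/.OO] d4

O's best at [.XX/..X/.OO]: (1,0)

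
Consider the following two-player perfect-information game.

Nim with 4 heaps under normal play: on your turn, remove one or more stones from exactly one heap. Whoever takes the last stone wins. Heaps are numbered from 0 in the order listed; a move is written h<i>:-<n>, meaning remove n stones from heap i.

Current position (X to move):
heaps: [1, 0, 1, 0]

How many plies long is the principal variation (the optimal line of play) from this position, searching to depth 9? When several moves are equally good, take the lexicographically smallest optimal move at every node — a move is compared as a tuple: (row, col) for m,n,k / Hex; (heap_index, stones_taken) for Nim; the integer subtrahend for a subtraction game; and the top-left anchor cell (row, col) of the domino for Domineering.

p1 X@[(1,0,1,0)]: h0:-1[(0,0,1,0)]-1* h2:-1[(1,0,0,0)]-1
p2 O@[(0,0,1,0)]: h2:-1[(0,0,0,0)]+1*
p3 X@[(0,0,0,0)] terminal -1; root [(1,0,1,0)] d9

PV length from [(1,0,1,0)]: 2 plies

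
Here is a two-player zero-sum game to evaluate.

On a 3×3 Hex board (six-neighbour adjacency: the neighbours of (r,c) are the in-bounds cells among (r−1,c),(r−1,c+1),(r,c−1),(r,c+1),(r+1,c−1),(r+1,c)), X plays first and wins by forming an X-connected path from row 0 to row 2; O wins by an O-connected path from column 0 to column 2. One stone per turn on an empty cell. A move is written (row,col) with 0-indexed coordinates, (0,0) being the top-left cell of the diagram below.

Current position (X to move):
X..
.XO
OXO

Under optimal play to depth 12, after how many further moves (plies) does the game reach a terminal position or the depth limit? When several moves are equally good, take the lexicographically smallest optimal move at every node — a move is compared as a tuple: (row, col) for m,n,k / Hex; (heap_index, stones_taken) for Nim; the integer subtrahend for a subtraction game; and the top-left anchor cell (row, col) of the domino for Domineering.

ply 1, X at X../.XO/OXO | (0,1)=+1→XX./.XO/OXO*; (0,2)=+1→X.X/.XO/OXO; (1,0)=+1→X../XXO/OXO
ply 2: XX./.XO/OXO is terminal -1 (O); from X../.XO/OXO depth 12

PV length from [X../.XO/OXO]: 1 ply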